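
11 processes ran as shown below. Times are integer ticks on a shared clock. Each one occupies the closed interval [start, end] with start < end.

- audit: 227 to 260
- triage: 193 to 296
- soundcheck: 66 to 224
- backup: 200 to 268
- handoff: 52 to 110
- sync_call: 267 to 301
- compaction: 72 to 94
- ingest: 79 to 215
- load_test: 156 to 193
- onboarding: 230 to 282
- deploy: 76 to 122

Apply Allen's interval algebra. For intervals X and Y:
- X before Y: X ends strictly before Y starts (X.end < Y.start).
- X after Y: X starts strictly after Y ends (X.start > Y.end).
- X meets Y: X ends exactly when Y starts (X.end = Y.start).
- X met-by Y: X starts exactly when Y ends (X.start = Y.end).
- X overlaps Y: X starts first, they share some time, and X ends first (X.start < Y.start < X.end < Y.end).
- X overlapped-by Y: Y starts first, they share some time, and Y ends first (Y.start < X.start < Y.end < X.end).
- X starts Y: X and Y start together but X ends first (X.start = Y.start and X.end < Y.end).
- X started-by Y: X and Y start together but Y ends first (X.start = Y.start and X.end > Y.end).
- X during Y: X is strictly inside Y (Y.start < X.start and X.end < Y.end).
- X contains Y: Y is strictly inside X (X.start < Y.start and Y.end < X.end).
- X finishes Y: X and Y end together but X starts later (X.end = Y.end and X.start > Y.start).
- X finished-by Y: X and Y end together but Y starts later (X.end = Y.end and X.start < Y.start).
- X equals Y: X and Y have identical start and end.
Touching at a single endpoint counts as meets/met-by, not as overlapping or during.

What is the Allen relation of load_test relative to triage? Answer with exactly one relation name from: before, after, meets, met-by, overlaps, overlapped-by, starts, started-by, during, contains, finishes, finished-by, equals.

load_test = [156, 193]; triage = [193, 296].
Compare endpoints: load_test.start < triage.start, load_test.start < triage.end, load_test.end = triage.start, load_test.end < triage.end.
That pattern is 'meets'.

meets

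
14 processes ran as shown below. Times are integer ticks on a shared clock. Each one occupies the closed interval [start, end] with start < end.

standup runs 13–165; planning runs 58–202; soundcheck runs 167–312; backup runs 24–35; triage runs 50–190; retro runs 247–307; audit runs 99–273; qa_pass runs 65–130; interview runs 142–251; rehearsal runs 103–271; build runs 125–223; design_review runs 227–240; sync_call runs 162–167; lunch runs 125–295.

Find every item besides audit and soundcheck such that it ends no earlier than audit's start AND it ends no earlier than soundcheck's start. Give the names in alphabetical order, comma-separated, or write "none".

build, design_review, interview, lunch, planning, rehearsal, retro, sync_call, triage

Conditions: its end is no earlier than audit's start (X.end >= 99) AND its end is no earlier than soundcheck's start (X.end >= 167).
backup: end 35 >= 99? ✗; end 35 >= 167? ✗ → no.
build: end 223 >= 99? ✓; end 223 >= 167? ✓ → yes.
design_review: end 240 >= 99? ✓; end 240 >= 167? ✓ → yes.
interview: end 251 >= 99? ✓; end 251 >= 167? ✓ → yes.
lunch: end 295 >= 99? ✓; end 295 >= 167? ✓ → yes.
planning: end 202 >= 99? ✓; end 202 >= 167? ✓ → yes.
qa_pass: end 130 >= 99? ✓; end 130 >= 167? ✗ → no.
rehearsal: end 271 >= 99? ✓; end 271 >= 167? ✓ → yes.
retro: end 307 >= 99? ✓; end 307 >= 167? ✓ → yes.
standup: end 165 >= 99? ✓; end 165 >= 167? ✗ → no.
sync_call: end 167 >= 99? ✓; end 167 >= 167? ✓ → yes.
triage: end 190 >= 99? ✓; end 190 >= 167? ✓ → yes.
Result: build, design_review, interview, lunch, planning, rehearsal, retro, sync_call, triage.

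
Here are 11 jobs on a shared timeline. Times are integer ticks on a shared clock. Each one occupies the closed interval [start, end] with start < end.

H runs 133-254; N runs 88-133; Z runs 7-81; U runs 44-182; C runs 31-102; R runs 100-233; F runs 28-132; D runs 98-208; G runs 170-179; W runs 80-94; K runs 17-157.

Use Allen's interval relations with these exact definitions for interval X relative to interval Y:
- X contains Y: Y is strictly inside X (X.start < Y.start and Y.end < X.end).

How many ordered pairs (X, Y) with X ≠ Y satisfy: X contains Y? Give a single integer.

13

Checking all 110 ordered pairs for relation 'contains'; matching pairs in alphabetical order:
(C, W): C contains W ✓
(D, G): D contains G ✓
(F, C): F contains C ✓
(F, W): F contains W ✓
(H, G): H contains G ✓
(K, C): K contains C ✓
(K, F): K contains F ✓
(K, N): K contains N ✓
(K, W): K contains W ✓
(R, G): R contains G ✓
(U, G): U contains G ✓
(U, N): U contains N ✓
(U, W): U contains W ✓
Count: 13.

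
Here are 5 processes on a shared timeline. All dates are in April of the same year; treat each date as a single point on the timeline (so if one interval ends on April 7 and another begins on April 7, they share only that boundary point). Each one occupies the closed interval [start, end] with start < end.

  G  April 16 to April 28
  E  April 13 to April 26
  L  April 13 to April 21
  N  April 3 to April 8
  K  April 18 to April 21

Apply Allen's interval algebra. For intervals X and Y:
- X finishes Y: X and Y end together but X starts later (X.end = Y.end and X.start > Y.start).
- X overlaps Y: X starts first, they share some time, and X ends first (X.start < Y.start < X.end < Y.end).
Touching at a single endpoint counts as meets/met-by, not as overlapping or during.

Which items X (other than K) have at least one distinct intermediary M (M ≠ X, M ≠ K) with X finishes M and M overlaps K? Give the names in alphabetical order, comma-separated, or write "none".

Target K = [April 18, April 21].
Intermediaries M with M overlaps K: none.
Union: none.

none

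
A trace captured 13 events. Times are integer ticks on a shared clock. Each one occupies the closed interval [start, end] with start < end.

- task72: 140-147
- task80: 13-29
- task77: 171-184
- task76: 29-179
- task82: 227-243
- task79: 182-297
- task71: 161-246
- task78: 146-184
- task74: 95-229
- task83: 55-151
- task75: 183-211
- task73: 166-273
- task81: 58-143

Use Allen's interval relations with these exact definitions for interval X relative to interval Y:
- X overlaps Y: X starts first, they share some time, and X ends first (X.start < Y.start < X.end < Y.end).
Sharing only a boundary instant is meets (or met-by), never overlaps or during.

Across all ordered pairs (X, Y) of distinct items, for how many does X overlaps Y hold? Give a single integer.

Checking all 156 ordered pairs for relation 'overlaps'; matching pairs in alphabetical order:
(task71, task73): task71 overlaps task73 ✓
(task71, task79): task71 overlaps task79 ✓
(task72, task78): task72 overlaps task78 ✓
(task73, task79): task73 overlaps task79 ✓
(task74, task71): task74 overlaps task71 ✓
(task74, task73): task74 overlaps task73 ✓
(task74, task79): task74 overlaps task79 ✓
(task74, task82): task74 overlaps task82 ✓
(task76, task71): task76 overlaps task71 ✓
(task76, task73): task76 overlaps task73 ✓
(task76, task74): task76 overlaps task74 ✓
(task76, task77): task76 overlaps task77 ✓
(task76, task78): task76 overlaps task78 ✓
(task77, task75): task77 overlaps task75 ✓
(task77, task79): task77 overlaps task79 ✓
(task78, task71): task78 overlaps task71 ✓
(task78, task73): task78 overlaps task73 ✓
(task78, task75): task78 overlaps task75 ✓
(task78, task79): task78 overlaps task79 ✓
(task81, task72): task81 overlaps task72 ✓
(task81, task74): task81 overlaps task74 ✓
(task83, task74): task83 overlaps task74 ✓
(task83, task78): task83 overlaps task78 ✓
Count: 23.

23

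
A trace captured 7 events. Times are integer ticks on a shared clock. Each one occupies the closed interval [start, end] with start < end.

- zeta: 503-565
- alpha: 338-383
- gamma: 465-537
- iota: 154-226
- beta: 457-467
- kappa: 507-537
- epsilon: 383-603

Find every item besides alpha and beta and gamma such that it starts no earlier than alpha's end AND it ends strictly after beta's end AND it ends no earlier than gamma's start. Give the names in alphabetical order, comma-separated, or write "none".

Conditions: its start is no earlier than alpha's end (X.start >= 383) AND its end is strictly after beta's end (X.end > 467) AND its end is no earlier than gamma's start (X.end >= 465).
epsilon: start 383 >= 383? ✓; end 603 > 467? ✓; end 603 >= 465? ✓ → yes.
iota: start 154 >= 383? ✗; end 226 > 467? ✗; end 226 >= 465? ✗ → no.
kappa: start 507 >= 383? ✓; end 537 > 467? ✓; end 537 >= 465? ✓ → yes.
zeta: start 503 >= 383? ✓; end 565 > 467? ✓; end 565 >= 465? ✓ → yes.
Result: epsilon, kappa, zeta.

epsilon, kappa, zeta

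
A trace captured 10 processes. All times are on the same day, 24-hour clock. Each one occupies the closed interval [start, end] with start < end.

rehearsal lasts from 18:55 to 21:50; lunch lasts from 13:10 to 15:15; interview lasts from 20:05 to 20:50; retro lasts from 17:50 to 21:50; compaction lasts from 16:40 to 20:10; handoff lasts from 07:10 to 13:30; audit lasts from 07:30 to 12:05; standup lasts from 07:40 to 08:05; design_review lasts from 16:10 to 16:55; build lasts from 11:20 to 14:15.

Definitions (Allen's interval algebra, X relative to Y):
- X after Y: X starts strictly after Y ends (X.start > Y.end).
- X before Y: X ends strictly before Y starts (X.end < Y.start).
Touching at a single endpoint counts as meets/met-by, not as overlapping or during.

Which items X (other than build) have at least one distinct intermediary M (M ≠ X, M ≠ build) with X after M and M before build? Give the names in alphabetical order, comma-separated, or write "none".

compaction, design_review, interview, lunch, rehearsal, retro

Target build = [11:20, 14:15].
Intermediaries M with M before build: standup.
Via standup — items with X after standup: compaction, design_review, interview, lunch, rehearsal, retro.
Union: compaction, design_review, interview, lunch, rehearsal, retro.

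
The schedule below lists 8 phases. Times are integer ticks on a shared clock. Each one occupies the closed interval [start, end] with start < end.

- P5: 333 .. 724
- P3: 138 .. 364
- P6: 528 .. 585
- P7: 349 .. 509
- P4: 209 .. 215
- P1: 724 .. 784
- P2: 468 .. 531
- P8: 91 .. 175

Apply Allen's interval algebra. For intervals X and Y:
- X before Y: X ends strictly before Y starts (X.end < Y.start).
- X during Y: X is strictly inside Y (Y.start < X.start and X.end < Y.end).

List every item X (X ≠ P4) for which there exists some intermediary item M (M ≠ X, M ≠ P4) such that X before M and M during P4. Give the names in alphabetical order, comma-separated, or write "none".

none

Target P4 = [209, 215].
Intermediaries M with M during P4: none.
Union: none.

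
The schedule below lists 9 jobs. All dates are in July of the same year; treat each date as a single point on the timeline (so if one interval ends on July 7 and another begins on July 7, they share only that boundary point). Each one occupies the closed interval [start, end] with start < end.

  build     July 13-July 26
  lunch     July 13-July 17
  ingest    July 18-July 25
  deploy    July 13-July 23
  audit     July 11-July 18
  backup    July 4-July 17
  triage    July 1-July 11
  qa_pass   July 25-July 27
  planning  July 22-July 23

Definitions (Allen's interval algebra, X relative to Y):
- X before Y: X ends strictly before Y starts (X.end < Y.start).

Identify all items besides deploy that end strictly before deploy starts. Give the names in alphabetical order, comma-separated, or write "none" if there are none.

Target deploy = [July 13, July 23].
audit [July 11, July 18] → overlaps → no.
backup [July 4, July 17] → overlaps → no.
build [July 13, July 26] → started-by → no.
ingest [July 18, July 25] → overlapped-by → no.
lunch [July 13, July 17] → starts → no.
planning [July 22, July 23] → finishes → no.
qa_pass [July 25, July 27] → after → no.
triage [July 1, July 11] → before → yes.
Result: triage.

triage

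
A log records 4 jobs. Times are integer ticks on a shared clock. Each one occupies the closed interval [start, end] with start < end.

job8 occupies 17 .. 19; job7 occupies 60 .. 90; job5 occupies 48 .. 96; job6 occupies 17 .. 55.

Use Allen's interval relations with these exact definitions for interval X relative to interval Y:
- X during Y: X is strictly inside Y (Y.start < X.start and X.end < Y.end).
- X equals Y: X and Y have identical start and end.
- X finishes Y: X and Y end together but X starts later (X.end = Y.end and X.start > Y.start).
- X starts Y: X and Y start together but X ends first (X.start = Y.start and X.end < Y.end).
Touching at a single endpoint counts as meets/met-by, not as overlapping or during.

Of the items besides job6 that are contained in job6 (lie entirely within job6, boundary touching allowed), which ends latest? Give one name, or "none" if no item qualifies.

job8

Target job6 = [17, 55].
job5 [48, 96] → overlapped-by → excluded.
job7 [60, 90] → after → excluded.
job8 [17, 19] → starts → candidate.
Among candidates, latest end is 19 → job8.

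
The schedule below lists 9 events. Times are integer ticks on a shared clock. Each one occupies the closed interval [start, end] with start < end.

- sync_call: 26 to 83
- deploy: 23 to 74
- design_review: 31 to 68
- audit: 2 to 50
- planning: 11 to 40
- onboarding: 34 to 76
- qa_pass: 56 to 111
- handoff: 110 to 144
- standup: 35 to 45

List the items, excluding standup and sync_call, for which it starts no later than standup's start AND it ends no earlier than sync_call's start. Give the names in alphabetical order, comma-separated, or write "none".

audit, deploy, design_review, onboarding, planning

Conditions: its start is no later than standup's start (X.start <= 35) AND its end is no earlier than sync_call's start (X.end >= 26).
audit: start 2 <= 35? ✓; end 50 >= 26? ✓ → yes.
deploy: start 23 <= 35? ✓; end 74 >= 26? ✓ → yes.
design_review: start 31 <= 35? ✓; end 68 >= 26? ✓ → yes.
handoff: start 110 <= 35? ✗; end 144 >= 26? ✓ → no.
onboarding: start 34 <= 35? ✓; end 76 >= 26? ✓ → yes.
planning: start 11 <= 35? ✓; end 40 >= 26? ✓ → yes.
qa_pass: start 56 <= 35? ✗; end 111 >= 26? ✓ → no.
Result: audit, deploy, design_review, onboarding, planning.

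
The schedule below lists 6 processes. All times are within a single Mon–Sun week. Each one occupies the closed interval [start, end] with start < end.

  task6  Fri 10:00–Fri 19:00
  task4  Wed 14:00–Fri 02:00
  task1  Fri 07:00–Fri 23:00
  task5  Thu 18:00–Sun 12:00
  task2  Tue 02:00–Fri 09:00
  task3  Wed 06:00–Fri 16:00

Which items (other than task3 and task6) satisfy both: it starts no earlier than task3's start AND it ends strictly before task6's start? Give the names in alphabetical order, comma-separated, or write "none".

Conditions: its start is no earlier than task3's start (X.start >= Wed 06:00) AND its end is strictly before task6's start (X.end < Fri 10:00).
task1: start Fri 07:00 >= Wed 06:00? ✓; end Fri 23:00 < Fri 10:00? ✗ → no.
task2: start Tue 02:00 >= Wed 06:00? ✗; end Fri 09:00 < Fri 10:00? ✓ → no.
task4: start Wed 14:00 >= Wed 06:00? ✓; end Fri 02:00 < Fri 10:00? ✓ → yes.
task5: start Thu 18:00 >= Wed 06:00? ✓; end Sun 12:00 < Fri 10:00? ✗ → no.
Result: task4.

task4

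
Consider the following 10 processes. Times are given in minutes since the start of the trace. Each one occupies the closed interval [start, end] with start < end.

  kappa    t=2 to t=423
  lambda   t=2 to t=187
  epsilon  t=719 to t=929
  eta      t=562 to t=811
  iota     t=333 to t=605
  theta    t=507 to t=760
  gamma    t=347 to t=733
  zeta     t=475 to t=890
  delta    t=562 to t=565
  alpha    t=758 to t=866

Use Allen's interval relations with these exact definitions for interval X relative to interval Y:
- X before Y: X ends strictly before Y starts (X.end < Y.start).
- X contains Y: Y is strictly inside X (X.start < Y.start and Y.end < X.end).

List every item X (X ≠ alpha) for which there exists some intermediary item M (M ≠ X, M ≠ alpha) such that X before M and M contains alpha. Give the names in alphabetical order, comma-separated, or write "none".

delta, iota, kappa, lambda

Target alpha = [t=758, t=866].
Intermediaries M with M contains alpha: epsilon, zeta.
Via epsilon — items with X before epsilon: delta, iota, kappa, lambda.
Via zeta — items with X before zeta: kappa, lambda.
Union: delta, iota, kappa, lambda.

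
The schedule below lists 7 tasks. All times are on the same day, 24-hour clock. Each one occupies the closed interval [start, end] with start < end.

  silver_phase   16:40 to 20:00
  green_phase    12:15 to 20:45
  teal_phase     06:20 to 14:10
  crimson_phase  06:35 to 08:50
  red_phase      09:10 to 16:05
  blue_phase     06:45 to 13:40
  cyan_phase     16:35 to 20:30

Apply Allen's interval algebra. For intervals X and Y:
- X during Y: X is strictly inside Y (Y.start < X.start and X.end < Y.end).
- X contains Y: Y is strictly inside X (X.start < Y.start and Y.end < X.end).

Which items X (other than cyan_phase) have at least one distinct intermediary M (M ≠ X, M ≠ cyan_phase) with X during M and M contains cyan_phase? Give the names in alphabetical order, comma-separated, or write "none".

silver_phase

Target cyan_phase = [16:35, 20:30].
Intermediaries M with M contains cyan_phase: green_phase.
Via green_phase — items with X during green_phase: silver_phase.
Union: silver_phase.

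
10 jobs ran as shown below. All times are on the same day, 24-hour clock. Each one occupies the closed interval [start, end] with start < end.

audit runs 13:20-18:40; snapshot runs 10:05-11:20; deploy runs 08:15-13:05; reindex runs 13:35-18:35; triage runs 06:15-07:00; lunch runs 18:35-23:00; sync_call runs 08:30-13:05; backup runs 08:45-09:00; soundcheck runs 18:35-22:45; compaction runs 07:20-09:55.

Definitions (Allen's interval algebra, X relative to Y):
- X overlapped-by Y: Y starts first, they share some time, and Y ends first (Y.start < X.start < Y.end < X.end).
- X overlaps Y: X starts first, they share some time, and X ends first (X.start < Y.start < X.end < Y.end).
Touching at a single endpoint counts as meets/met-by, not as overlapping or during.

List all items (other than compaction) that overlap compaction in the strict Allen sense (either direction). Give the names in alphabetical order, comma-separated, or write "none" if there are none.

deploy, sync_call

Target compaction = [07:20, 09:55].
audit [13:20, 18:40] → after → no.
backup [08:45, 09:00] → during → no.
deploy [08:15, 13:05] → overlapped-by → yes.
lunch [18:35, 23:00] → after → no.
reindex [13:35, 18:35] → after → no.
snapshot [10:05, 11:20] → after → no.
soundcheck [18:35, 22:45] → after → no.
sync_call [08:30, 13:05] → overlapped-by → yes.
triage [06:15, 07:00] → before → no.
Result: deploy, sync_call.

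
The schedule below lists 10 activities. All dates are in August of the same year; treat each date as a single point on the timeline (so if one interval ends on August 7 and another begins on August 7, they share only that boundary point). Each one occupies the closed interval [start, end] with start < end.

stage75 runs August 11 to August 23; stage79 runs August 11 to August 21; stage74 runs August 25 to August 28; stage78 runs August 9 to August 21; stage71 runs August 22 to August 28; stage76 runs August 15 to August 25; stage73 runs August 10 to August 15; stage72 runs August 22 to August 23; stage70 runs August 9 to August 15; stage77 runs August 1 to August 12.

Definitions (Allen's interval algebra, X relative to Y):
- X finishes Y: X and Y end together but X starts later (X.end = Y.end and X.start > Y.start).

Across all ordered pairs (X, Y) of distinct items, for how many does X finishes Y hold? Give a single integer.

Checking all 90 ordered pairs for relation 'finishes'; matching pairs in alphabetical order:
(stage72, stage75): stage72 finishes stage75 ✓
(stage73, stage70): stage73 finishes stage70 ✓
(stage74, stage71): stage74 finishes stage71 ✓
(stage79, stage78): stage79 finishes stage78 ✓
Count: 4.

4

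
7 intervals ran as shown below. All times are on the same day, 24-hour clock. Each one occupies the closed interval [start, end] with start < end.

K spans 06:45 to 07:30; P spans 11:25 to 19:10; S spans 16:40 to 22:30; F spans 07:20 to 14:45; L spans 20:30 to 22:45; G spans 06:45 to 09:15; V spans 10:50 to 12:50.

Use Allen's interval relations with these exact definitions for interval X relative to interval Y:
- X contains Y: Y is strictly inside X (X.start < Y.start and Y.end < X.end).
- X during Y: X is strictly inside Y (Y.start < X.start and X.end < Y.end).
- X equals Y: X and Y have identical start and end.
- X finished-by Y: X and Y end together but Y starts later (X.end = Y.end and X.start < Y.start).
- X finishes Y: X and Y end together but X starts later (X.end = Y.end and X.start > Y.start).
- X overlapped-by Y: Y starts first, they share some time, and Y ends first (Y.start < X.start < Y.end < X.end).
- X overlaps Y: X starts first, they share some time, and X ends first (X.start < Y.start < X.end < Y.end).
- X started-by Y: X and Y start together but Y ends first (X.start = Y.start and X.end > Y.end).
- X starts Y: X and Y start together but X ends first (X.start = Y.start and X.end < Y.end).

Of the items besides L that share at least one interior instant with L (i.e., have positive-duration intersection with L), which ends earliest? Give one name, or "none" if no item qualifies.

Target L = [20:30, 22:45].
F [07:20, 14:45] → before → excluded.
G [06:45, 09:15] → before → excluded.
K [06:45, 07:30] → before → excluded.
P [11:25, 19:10] → before → excluded.
S [16:40, 22:30] → overlaps → candidate.
V [10:50, 12:50] → before → excluded.
Among candidates, earliest end is 22:30 → S.

S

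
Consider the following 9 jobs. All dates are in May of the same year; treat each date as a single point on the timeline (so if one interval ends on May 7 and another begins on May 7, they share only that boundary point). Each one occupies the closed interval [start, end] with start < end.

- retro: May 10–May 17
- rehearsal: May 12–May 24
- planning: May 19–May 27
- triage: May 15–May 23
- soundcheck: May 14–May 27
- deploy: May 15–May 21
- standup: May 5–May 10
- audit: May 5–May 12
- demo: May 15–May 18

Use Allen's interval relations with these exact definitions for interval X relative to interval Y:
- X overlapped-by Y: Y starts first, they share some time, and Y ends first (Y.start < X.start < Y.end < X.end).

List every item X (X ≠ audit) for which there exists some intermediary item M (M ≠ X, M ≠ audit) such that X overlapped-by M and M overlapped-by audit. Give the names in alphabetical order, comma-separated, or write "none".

Target audit = [May 5, May 12].
Intermediaries M with M overlapped-by audit: retro.
Via retro — items with X overlapped-by retro: demo, deploy, rehearsal, soundcheck, triage.
Union: demo, deploy, rehearsal, soundcheck, triage.

demo, deploy, rehearsal, soundcheck, triage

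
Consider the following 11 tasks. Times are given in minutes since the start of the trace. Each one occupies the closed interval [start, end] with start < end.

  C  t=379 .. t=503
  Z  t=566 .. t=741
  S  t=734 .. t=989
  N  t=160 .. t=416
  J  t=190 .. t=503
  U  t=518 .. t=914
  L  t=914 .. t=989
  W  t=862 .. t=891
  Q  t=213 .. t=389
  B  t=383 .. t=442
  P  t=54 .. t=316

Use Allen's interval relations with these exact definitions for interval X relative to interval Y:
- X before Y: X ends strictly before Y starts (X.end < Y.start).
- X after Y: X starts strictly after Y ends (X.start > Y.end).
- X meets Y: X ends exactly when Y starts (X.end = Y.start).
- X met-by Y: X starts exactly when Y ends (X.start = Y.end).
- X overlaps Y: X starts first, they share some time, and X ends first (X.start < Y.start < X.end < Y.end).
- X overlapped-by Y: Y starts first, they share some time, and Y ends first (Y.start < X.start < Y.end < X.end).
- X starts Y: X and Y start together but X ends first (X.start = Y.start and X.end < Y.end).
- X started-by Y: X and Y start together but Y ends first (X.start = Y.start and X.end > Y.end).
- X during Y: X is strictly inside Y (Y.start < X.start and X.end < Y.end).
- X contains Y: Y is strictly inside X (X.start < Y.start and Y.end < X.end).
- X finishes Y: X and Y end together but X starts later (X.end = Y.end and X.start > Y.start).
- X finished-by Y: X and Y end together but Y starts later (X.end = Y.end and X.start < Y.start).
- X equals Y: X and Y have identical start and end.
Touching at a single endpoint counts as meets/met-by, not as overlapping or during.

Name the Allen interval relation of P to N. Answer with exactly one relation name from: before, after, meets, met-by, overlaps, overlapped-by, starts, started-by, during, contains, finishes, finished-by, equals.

overlaps

P = [t=54, t=316]; N = [t=160, t=416].
Compare endpoints: P.start < N.start, P.start < N.end, P.end > N.start, P.end < N.end.
That pattern is 'overlaps'.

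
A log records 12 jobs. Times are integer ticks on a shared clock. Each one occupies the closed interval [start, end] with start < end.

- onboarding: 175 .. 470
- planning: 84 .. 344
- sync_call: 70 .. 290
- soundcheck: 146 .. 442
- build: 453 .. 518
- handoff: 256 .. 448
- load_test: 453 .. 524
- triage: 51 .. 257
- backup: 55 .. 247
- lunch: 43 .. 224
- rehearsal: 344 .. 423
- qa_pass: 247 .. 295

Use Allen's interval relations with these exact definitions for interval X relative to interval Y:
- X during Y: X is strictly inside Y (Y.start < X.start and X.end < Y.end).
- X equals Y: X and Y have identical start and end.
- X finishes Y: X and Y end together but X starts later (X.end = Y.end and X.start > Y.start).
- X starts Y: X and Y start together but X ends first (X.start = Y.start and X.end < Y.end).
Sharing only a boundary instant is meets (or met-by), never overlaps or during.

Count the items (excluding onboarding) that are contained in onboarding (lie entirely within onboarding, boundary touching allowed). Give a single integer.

Target onboarding = [175, 470].
backup [55, 247] → overlaps → no.
build [453, 518] → overlapped-by → no.
handoff [256, 448] → during → counts.
load_test [453, 524] → overlapped-by → no.
lunch [43, 224] → overlaps → no.
planning [84, 344] → overlaps → no.
qa_pass [247, 295] → during → counts.
rehearsal [344, 423] → during → counts.
soundcheck [146, 442] → overlaps → no.
sync_call [70, 290] → overlaps → no.
triage [51, 257] → overlaps → no.
Total: 3.

3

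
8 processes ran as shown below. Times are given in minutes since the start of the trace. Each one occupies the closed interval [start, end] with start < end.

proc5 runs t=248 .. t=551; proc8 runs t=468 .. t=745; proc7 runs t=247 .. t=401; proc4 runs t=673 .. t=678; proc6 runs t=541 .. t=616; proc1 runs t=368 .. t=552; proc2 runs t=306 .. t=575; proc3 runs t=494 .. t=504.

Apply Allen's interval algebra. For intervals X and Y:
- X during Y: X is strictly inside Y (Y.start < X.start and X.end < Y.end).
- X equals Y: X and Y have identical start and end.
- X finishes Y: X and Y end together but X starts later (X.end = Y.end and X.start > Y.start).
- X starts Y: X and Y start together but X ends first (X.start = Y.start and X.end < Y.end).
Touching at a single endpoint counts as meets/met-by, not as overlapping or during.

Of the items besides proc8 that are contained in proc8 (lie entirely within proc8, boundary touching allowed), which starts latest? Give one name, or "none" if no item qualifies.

proc4

Target proc8 = [t=468, t=745].
proc1 [t=368, t=552] → overlaps → excluded.
proc2 [t=306, t=575] → overlaps → excluded.
proc3 [t=494, t=504] → during → candidate.
proc4 [t=673, t=678] → during → candidate.
proc5 [t=248, t=551] → overlaps → excluded.
proc6 [t=541, t=616] → during → candidate.
proc7 [t=247, t=401] → before → excluded.
Among candidates, latest start is t=673 → proc4.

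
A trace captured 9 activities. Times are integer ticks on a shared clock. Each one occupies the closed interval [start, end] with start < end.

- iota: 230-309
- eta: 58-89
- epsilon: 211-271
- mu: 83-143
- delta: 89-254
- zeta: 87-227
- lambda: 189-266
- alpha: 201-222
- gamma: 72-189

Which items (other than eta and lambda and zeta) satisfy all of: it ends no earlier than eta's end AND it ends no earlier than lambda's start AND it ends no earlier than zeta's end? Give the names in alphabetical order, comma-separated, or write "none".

delta, epsilon, iota

Conditions: its end is no earlier than eta's end (X.end >= 89) AND its end is no earlier than lambda's start (X.end >= 189) AND its end is no earlier than zeta's end (X.end >= 227).
alpha: end 222 >= 89? ✓; end 222 >= 189? ✓; end 222 >= 227? ✗ → no.
delta: end 254 >= 89? ✓; end 254 >= 189? ✓; end 254 >= 227? ✓ → yes.
epsilon: end 271 >= 89? ✓; end 271 >= 189? ✓; end 271 >= 227? ✓ → yes.
gamma: end 189 >= 89? ✓; end 189 >= 189? ✓; end 189 >= 227? ✗ → no.
iota: end 309 >= 89? ✓; end 309 >= 189? ✓; end 309 >= 227? ✓ → yes.
mu: end 143 >= 89? ✓; end 143 >= 189? ✗; end 143 >= 227? ✗ → no.
Result: delta, epsilon, iota.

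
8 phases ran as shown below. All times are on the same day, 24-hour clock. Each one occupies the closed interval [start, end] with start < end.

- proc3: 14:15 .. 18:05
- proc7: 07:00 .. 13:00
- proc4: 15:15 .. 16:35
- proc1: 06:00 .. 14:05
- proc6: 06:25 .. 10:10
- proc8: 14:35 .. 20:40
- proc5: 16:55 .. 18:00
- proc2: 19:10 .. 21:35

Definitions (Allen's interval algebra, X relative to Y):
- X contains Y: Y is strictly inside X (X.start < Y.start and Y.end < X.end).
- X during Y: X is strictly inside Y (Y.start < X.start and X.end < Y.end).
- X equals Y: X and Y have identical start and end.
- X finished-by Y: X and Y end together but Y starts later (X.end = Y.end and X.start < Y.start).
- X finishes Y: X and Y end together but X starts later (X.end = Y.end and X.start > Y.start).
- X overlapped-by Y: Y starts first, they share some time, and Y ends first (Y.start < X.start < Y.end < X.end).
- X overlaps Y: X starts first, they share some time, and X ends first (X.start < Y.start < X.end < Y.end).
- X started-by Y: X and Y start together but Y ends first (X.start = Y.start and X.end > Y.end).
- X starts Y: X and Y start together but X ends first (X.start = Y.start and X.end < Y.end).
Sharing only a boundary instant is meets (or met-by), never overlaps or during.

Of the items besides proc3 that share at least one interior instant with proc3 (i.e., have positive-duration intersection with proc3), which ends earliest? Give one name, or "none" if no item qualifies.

Target proc3 = [14:15, 18:05].
proc1 [06:00, 14:05] → before → excluded.
proc2 [19:10, 21:35] → after → excluded.
proc4 [15:15, 16:35] → during → candidate.
proc5 [16:55, 18:00] → during → candidate.
proc6 [06:25, 10:10] → before → excluded.
proc7 [07:00, 13:00] → before → excluded.
proc8 [14:35, 20:40] → overlapped-by → candidate.
Among candidates, earliest end is 16:35 → proc4.

proc4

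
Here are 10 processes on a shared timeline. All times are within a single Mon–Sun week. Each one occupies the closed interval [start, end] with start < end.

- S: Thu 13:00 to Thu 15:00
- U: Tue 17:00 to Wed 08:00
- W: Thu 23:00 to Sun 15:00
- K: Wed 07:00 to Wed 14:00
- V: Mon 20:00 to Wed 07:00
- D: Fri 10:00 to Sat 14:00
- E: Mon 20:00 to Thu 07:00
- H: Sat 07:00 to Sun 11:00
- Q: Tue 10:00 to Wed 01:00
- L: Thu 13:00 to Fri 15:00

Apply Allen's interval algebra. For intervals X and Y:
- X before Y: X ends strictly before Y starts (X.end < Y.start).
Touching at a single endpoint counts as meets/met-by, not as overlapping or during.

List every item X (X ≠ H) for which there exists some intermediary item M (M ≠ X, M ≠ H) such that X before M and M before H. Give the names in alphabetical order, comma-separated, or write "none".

E, K, Q, U, V

Target H = [Sat 07:00, Sun 11:00].
Intermediaries M with M before H: E, K, L, Q, S, U, V.
Via E — items with X before E: none.
Via K — items with X before K: Q.
Via L — items with X before L: E, K, Q, U, V.
Via Q — items with X before Q: none.
Via S — items with X before S: E, K, Q, U, V.
Via U — items with X before U: none.
Via V — items with X before V: none.
Union: E, K, Q, U, V.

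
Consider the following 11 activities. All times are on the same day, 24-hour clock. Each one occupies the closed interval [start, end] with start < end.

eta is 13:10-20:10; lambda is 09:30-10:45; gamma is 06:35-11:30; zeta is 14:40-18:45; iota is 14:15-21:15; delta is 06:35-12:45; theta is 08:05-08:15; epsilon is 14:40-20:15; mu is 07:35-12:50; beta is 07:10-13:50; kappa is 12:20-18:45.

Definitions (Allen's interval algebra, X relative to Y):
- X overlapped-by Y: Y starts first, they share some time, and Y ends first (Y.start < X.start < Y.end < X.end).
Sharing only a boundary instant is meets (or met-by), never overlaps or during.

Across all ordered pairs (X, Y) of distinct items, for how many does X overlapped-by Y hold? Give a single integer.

13

Checking all 110 ordered pairs for relation 'overlapped-by'; matching pairs in alphabetical order:
(beta, delta): beta overlapped-by delta ✓
(beta, gamma): beta overlapped-by gamma ✓
(epsilon, eta): epsilon overlapped-by eta ✓
(epsilon, kappa): epsilon overlapped-by kappa ✓
(eta, beta): eta overlapped-by beta ✓
(eta, kappa): eta overlapped-by kappa ✓
(iota, eta): iota overlapped-by eta ✓
(iota, kappa): iota overlapped-by kappa ✓
(kappa, beta): kappa overlapped-by beta ✓
(kappa, delta): kappa overlapped-by delta ✓
(kappa, mu): kappa overlapped-by mu ✓
(mu, delta): mu overlapped-by delta ✓
(mu, gamma): mu overlapped-by gamma ✓
Count: 13.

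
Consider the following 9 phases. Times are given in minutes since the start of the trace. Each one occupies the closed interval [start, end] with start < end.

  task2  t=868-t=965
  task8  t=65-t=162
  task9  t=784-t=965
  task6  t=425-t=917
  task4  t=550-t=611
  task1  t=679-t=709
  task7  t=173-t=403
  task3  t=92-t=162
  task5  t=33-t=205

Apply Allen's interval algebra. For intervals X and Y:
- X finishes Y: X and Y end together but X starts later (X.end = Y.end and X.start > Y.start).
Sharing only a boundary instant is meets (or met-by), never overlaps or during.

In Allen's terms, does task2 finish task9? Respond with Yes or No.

Yes

task2 = [t=868, t=965], task9 = [t=784, t=965].
Actual relation of task2 to task9: finishes.
Asked whether 'finishes' holds → Yes.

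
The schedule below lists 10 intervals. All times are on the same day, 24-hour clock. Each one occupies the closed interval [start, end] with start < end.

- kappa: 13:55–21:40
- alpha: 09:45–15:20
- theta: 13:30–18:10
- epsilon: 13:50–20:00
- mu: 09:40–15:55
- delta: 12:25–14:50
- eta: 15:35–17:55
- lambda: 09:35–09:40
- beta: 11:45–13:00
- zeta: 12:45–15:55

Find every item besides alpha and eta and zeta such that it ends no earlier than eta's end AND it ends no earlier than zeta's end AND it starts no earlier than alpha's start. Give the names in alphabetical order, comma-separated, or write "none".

Conditions: its end is no earlier than eta's end (X.end >= 17:55) AND its end is no earlier than zeta's end (X.end >= 15:55) AND its start is no earlier than alpha's start (X.start >= 09:45).
beta: end 13:00 >= 17:55? ✗; end 13:00 >= 15:55? ✗; start 11:45 >= 09:45? ✓ → no.
delta: end 14:50 >= 17:55? ✗; end 14:50 >= 15:55? ✗; start 12:25 >= 09:45? ✓ → no.
epsilon: end 20:00 >= 17:55? ✓; end 20:00 >= 15:55? ✓; start 13:50 >= 09:45? ✓ → yes.
kappa: end 21:40 >= 17:55? ✓; end 21:40 >= 15:55? ✓; start 13:55 >= 09:45? ✓ → yes.
lambda: end 09:40 >= 17:55? ✗; end 09:40 >= 15:55? ✗; start 09:35 >= 09:45? ✗ → no.
mu: end 15:55 >= 17:55? ✗; end 15:55 >= 15:55? ✓; start 09:40 >= 09:45? ✗ → no.
theta: end 18:10 >= 17:55? ✓; end 18:10 >= 15:55? ✓; start 13:30 >= 09:45? ✓ → yes.
Result: epsilon, kappa, theta.

epsilon, kappa, theta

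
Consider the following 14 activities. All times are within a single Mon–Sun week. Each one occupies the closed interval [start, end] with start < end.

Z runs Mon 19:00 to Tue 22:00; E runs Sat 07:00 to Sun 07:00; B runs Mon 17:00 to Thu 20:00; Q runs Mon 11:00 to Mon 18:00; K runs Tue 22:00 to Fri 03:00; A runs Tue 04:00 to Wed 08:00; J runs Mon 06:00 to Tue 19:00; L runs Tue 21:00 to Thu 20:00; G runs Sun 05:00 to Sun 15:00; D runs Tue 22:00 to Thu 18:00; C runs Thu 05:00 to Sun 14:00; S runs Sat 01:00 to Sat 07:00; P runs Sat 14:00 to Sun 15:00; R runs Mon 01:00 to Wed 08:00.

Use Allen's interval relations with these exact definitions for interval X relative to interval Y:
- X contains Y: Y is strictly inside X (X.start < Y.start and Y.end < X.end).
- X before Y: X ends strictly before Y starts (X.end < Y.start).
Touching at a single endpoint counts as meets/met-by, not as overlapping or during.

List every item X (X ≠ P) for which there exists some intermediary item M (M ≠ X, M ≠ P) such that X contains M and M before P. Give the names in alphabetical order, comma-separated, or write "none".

B, C, J, L, R

Target P = [Sat 14:00, Sun 15:00].
Intermediaries M with M before P: A, B, D, J, K, L, Q, R, S, Z.
Via A — items with X contains A: B.
Via B — items with X contains B: none.
Via D — items with X contains D: B, L.
Via J — items with X contains J: R.
Via K — items with X contains K: none.
Via L — items with X contains L: none.
Via Q — items with X contains Q: J, R.
Via R — items with X contains R: none.
Via S — items with X contains S: C.
Via Z — items with X contains Z: B, R.
Union: B, C, J, L, R.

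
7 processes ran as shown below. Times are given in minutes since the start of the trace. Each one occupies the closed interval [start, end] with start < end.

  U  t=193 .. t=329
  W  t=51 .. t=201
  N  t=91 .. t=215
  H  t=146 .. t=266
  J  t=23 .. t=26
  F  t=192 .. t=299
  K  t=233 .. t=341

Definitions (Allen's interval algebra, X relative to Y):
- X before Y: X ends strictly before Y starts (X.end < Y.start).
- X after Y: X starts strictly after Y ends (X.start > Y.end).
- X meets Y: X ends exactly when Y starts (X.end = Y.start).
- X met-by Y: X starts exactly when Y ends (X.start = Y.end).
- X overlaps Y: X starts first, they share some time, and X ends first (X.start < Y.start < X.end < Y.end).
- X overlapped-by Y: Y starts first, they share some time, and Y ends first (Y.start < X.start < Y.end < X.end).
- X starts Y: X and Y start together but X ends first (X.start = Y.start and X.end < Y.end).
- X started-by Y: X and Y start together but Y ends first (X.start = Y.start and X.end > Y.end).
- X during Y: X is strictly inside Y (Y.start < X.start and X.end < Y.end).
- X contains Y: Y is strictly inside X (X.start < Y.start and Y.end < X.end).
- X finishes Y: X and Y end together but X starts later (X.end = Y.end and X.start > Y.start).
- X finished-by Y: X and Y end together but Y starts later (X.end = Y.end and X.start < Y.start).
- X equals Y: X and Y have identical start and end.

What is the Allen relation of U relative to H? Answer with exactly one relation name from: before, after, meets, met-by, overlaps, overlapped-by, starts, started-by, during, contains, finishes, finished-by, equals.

overlapped-by

U = [t=193, t=329]; H = [t=146, t=266].
Compare endpoints: U.start > H.start, U.start < H.end, U.end > H.start, U.end > H.end.
That pattern is 'overlapped-by'.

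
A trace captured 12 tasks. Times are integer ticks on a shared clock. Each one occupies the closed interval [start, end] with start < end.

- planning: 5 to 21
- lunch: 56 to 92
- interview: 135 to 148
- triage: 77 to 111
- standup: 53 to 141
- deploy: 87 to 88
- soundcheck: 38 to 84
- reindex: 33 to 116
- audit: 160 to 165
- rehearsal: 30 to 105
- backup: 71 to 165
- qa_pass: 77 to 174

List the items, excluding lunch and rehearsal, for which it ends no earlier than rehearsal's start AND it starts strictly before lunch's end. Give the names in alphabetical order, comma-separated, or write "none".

backup, deploy, qa_pass, reindex, soundcheck, standup, triage

Conditions: its end is no earlier than rehearsal's start (X.end >= 30) AND its start is strictly before lunch's end (X.start < 92).
audit: end 165 >= 30? ✓; start 160 < 92? ✗ → no.
backup: end 165 >= 30? ✓; start 71 < 92? ✓ → yes.
deploy: end 88 >= 30? ✓; start 87 < 92? ✓ → yes.
interview: end 148 >= 30? ✓; start 135 < 92? ✗ → no.
planning: end 21 >= 30? ✗; start 5 < 92? ✓ → no.
qa_pass: end 174 >= 30? ✓; start 77 < 92? ✓ → yes.
reindex: end 116 >= 30? ✓; start 33 < 92? ✓ → yes.
soundcheck: end 84 >= 30? ✓; start 38 < 92? ✓ → yes.
standup: end 141 >= 30? ✓; start 53 < 92? ✓ → yes.
triage: end 111 >= 30? ✓; start 77 < 92? ✓ → yes.
Result: backup, deploy, qa_pass, reindex, soundcheck, standup, triage.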